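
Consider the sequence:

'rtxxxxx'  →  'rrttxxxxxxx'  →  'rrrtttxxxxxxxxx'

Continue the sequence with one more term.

rrrrttttxxxxxxxxxxx

Each string has the form r^{n-1} t^{n-1} x^{2n+1}, where the shown terms are n = 2, 3, 4.
Setting n = 5 gives 4, 4, 11 characters in each block.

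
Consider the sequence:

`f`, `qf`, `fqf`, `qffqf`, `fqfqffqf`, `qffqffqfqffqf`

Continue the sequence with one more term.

fqfqffqfqffqffqfqffqf

From term 3 onward, concatenate the second-to-last term with the last: f·qf = fqf, qf·fqf = qffqf, …
The next term joins fqfqffqf and qffqffqfqffqf.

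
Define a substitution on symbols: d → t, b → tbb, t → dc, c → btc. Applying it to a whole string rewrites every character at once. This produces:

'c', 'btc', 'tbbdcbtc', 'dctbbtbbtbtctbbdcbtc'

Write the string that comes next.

tbtcdctbbtbbdctbbtbbdctbbdcbtcdctbbtbbtbtctbbdcbtc

Applying the rule to each of the 20 symbols of dctbbtbbtbtctbbdcbtc gives the pieces t btc dc tbb tbb dc tbb tbb dc tbb dc btc dc tbb tbb t btc tbb dc btc, which concatenate to the answer.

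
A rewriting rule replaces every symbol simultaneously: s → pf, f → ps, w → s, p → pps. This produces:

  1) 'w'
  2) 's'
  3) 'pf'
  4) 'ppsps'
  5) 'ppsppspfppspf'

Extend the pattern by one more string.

Rewriting the 13 symbols of ppsppspfppspf one by one yields pps pps pf pps pps pf pps ps pps pps pf pps ps; concatenated:

ppsppspfppsppspfppspsppsppspfppsps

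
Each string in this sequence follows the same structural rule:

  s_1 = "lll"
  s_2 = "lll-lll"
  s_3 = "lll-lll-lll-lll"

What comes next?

lll-lll-lll-lll-lll-lll-lll-lll

Every step duplicates the string with '-' between the halves.
So the next term is two copies of lll-lll-lll-lll with '-' between the halves.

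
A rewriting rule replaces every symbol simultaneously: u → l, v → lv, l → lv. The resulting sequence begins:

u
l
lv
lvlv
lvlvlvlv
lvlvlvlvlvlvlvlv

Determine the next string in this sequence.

lvlvlvlvlvlvlvlvlvlvlvlvlvlvlvlv

φ(lvlvlvlvlvlvlvlv) expands symbol-by-symbol to lv lv lv lv lv lv lv lv lv lv lv lv lv lv lv lv; joining the 16 pieces gives the next term.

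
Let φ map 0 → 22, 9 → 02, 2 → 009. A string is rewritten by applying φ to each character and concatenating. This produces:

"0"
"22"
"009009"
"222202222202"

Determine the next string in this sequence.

Apply φ to 222202222202 symbol by symbol: 2→009, 2→009, 2→009, 2→009, 0→22, 2→009, 2→009, 2→009, 2→009, 2→009, 0→22, 2→009; joined: 009 009 009 009 22 009 009 009 009 009 22 009.

0090090090092200900900900900922009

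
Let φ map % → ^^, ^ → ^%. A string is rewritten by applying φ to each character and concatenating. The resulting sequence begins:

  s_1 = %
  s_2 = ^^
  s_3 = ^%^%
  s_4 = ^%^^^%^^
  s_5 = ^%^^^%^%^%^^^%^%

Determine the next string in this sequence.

Rewriting the 16 symbols of ^%^^^%^%^%^^^%^% one by one yields ^% ^^ ^% ^% ^% ^^ ^% ^^ ^% ^^ ^% ^% ^% ^^ ^% ^^; concatenated:

^%^^^%^%^%^^^%^^^%^^^%^%^%^^^%^^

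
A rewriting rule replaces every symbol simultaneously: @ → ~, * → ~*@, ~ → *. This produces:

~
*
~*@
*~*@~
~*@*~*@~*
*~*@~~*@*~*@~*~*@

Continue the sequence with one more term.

~*@*~*@~**~*@~~*@*~*@~*~*@*~*@~

Applying the rule to each of the 17 symbols of *~*@~~*@*~*@~*~*@ gives the pieces ~*@ * ~*@ ~ * * ~*@ ~ ~*@ * ~*@ ~ * ~*@ * ~*@ ~, which concatenate to the answer.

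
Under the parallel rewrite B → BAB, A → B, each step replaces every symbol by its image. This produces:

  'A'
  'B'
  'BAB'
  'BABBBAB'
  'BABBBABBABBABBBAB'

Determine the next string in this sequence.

BABBBABBABBABBBABBABBBABBABBBABBABBABBBAB

Applying the rule to each of the 17 symbols of BABBBABBABBABBBAB gives the pieces BAB B BAB BAB BAB B BAB BAB B BAB BAB B BAB BAB BAB B BAB, which concatenate to the answer.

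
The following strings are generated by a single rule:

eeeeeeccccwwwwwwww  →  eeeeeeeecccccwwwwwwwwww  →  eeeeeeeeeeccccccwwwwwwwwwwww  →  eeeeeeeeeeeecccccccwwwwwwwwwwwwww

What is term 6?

The n-th term is 2n e's then n+1 c's then 2n+2 w's, where the shown terms are n = 3, 4, 5, 6.
For term 6, n = 8, so the run lengths are 16, 9, 18.

eeeeeeeeeeeeeeeecccccccccwwwwwwwwwwwwwwwwww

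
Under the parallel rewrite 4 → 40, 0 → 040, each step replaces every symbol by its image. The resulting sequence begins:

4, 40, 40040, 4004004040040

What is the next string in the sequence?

4004004040040040400404004004040040

φ(4004004040040) expands symbol-by-symbol to 40 040 040 40 040 040 40 040 40 040 040 40 040; joining the 13 pieces gives the next term.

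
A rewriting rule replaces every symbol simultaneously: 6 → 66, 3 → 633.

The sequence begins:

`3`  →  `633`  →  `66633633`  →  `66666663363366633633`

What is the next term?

Rewriting the 20 symbols of 66666663363366633633 one by one yields 66 66 66 66 66 66 66 633 633 66 633 633 66 66 66 633 633 66 633 633; concatenated:

666666666666666336336663363366666663363366633633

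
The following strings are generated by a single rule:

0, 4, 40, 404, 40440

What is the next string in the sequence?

From term 3 onward, concatenate the last term with the second-to-last: 4·0 = 40, 40·4 = 404, …
So term 6 is 40440·404.

40440404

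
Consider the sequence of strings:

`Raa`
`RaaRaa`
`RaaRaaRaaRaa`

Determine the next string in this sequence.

RaaRaaRaaRaaRaaRaaRaaRaa

Each string is two copies of the previous one concatenated.
So the next term is two copies of RaaRaaRaaRaa.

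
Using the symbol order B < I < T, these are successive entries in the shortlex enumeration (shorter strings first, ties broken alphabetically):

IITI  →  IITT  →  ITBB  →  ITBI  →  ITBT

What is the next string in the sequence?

Treat ITBT as a base-3 numeral over the given alphabet and add one, carrying through any trailing T's.

ITIB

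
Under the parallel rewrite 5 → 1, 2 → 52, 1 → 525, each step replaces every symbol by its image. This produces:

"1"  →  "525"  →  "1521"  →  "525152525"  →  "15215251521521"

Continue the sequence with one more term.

5251525251521525152525152525

Replace each of the 14 characters of 15215251521521 in place — 525 1 52 525 1 52 1 525 1 52 525 1 52 525 — and concatenate.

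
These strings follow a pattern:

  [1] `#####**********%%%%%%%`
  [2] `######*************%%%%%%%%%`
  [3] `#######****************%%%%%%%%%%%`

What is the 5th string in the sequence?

Reading off run lengths: # runs 5, 6, 7; * runs 10, 13, 16; % runs 7, 9, 11 — each is linear in n, where the shown terms are n = 3, 4, 5.
At n = 7 the blocks have lengths 9, 22, 15.

#########**********************%%%%%%%%%%%%%%%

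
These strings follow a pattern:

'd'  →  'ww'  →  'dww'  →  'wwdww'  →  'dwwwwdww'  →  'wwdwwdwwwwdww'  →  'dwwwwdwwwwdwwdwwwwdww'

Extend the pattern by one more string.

This is a Fibonacci-style word recurrence s(k) = s(k−2)·s(k−1): e.g. d·ww = dww.
So term 8 is wwdwwdwwwwdww·dwwwwdwwwwdwwdwwwwdww.

wwdwwdwwwwdwwdwwwwdwwwwdwwdwwwwdww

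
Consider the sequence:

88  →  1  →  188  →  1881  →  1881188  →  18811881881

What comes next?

188118818811881188

This is a Fibonacci-style word recurrence s(k) = s(k−1)·s(k−2): e.g. 1·88 = 188.
Continuing: 18811881881 · 1881188 gives term 7.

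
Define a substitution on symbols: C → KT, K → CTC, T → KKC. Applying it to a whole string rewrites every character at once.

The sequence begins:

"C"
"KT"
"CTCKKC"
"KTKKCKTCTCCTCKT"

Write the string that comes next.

Applying the rule to each of the 15 symbols of KTKKCKTCTCCTCKT gives the pieces CTC KKC CTC CTC KT CTC KKC KT KKC KT KT KKC KT CTC KKC, which concatenate to the answer.

CTCKKCCTCCTCKTCTCKKCKTKKCKTKTKKCKTCTCKKC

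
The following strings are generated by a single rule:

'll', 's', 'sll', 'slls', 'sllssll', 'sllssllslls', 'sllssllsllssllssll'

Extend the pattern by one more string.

From term 3 onward, concatenate the last term with the second-to-last: s·ll = sll, sll·s = slls, …
Continuing: sllssllsllssllssll · sllssllslls gives term 8.

sllssllsllssllssllsllssllslls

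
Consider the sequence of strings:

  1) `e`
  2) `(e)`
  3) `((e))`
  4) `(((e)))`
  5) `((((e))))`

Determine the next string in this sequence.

Each term wraps the previous one in ( on the left and ) on the right.
Applying this once more to ((((e)))):

(((((e)))))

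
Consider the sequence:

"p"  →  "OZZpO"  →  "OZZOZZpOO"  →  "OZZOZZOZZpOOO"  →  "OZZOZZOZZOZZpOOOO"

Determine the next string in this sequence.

Every step adds OZZ to the front and O to the end of the previous string.
Applying this once more to OZZOZZOZZOZZpOOOO:

OZZOZZOZZOZZOZZpOOOOO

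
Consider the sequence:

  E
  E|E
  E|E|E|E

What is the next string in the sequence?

E|E|E|E|E|E|E|E

Every step duplicates the string with '|' between the halves.
One more doubling of E|E|E|E gives the answer.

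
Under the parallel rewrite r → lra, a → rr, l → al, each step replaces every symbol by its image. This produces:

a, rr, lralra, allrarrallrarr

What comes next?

Rewriting the 14 symbols of allrarrallrarr one by one yields rr al al lra rr lra lra rr al al lra rr lra lra; concatenated:

rralallrarrlralrarralallrarrlralra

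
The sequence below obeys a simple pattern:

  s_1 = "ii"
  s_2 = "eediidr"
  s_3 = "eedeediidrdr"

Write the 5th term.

Each term wraps the previous one in eed on the left and dr on the right.
From eedeediidrdr, 2 further steps: eedeediidrdr → eedeedeediidrdrdr → (answer).

eedeedeedeediidrdrdrdr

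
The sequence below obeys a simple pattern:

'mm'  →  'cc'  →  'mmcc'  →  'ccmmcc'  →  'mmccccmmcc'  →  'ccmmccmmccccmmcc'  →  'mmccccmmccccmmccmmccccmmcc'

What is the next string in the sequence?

ccmmccmmccccmmccmmccccmmccccmmccmmccccmmcc

Each term (from the third on) is the two preceding terms concatenated in order: term 3 = mm·cc = mmcc.
The next term joins ccmmccmmccccmmcc and mmccccmmccccmmccmmccccmmcc.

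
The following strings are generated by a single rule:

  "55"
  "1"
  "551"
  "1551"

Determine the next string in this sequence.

5511551

From term 3 onward, concatenate the second-to-last term with the last: 55·1 = 551, 1·551 = 1551, …
The next term joins 551 and 1551.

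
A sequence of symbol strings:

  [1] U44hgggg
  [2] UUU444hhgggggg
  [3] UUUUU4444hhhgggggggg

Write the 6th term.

UUUUUUUUUUU4444444hhhhhhgggggggggggggg

Each string has the form U^{2n-1} 4^{n+1} h^{n} g^{2n+2} (n = 1, 2, …).
At n = 6 the blocks have lengths 11, 7, 6, 14.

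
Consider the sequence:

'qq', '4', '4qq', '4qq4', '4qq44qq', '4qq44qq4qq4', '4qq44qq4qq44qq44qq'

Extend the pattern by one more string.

4qq44qq4qq44qq44qq4qq44qq4qq4

From term 3 onward, concatenate the last term with the second-to-last: 4·qq = 4qq, 4qq·4 = 4qq4, …
So term 8 is 4qq44qq4qq44qq44qq·4qq44qq4qq4.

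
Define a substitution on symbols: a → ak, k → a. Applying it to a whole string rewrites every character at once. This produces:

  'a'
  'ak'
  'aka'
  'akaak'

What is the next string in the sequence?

akaakaka

Rewriting each symbol of akaak: a→ak, k→a, a→ak, a→ak, k→a, which concatenates to ak a ak ak a.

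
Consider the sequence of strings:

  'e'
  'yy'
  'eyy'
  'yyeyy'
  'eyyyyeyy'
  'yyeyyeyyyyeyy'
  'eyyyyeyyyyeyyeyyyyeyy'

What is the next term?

From term 3 onward, concatenate the second-to-last term with the last: e·yy = eyy, yy·eyy = yyeyy, …
The next term joins yyeyyeyyyyeyy and eyyyyeyyyyeyyeyyyyeyy.

yyeyyeyyyyeyyeyyyyeyyyyeyyeyyyyeyy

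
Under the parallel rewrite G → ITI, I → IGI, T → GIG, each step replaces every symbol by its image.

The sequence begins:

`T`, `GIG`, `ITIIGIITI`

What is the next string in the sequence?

IGIGIGIGIIGIITIIGIIGIGIGIGI

Apply φ to ITIIGIITI symbol by symbol: I→IGI, T→GIG, I→IGI, I→IGI, G→ITI, I→IGI, I→IGI, T→GIG, I→IGI; joined: IGI GIG IGI IGI ITI IGI IGI GIG IGI.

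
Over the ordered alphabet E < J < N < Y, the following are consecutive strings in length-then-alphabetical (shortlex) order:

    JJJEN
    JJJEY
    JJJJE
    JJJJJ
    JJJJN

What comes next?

Treat JJJJN as a base-4 numeral over the given alphabet and add one, carrying through any trailing Y's.

JJJJY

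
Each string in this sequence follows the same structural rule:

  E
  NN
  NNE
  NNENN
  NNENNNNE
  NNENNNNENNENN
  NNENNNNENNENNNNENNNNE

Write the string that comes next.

From term 3 onward, concatenate the last term with the second-to-last: NN·E = NNE, NNE·NN = NNENN, …
The next term joins NNENNNNENNENNNNENNNNE and NNENNNNENNENN.

NNENNNNENNENNNNENNNNENNENNNNENNENN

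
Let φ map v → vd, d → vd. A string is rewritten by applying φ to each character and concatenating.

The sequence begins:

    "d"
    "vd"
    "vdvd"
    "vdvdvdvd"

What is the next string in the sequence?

vdvdvdvdvdvdvdvd

Expanding vdvdvdvd: v→vd, d→vd, v→vd, d→vd, v→vd, d→vd, v→vd, d→vd. Concatenated: vd vd vd vd vd vd vd vd.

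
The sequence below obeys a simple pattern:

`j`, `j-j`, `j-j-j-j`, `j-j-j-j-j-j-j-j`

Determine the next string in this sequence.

j-j-j-j-j-j-j-j-j-j-j-j-j-j-j-j

Each string is two copies of the previous one joined by '-'.
One more doubling of j-j-j-j-j-j-j-j gives the answer.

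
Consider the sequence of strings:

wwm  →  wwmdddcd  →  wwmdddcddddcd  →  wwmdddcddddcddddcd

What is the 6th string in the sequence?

wwmdddcddddcddddcddddcddddcd

Every step adds dddcd to the end: s(k+1) = s(k)·dddcd.
From wwmdddcddddcddddcd, 2 further steps: wwmdddcddddcddddcd → wwmdddcddddcddddcddddcd → (answer).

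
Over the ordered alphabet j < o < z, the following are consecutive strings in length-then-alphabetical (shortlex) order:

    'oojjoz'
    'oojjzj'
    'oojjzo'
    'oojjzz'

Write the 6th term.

Continuing the enumeration 2 steps past oojjzz: oojjzz → oojojj → (answer).

oojojo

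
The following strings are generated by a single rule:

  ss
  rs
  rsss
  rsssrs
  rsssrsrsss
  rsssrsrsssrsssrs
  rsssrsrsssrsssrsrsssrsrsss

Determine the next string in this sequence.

This is a Fibonacci-style word recurrence s(k) = s(k−1)·s(k−2): e.g. rs·ss = rsss.
The next term joins rsssrsrsssrsssrsrsssrsrsss and rsssrsrsssrsssrs.

rsssrsrsssrsssrsrsssrsrsssrsssrsrsssrsssrs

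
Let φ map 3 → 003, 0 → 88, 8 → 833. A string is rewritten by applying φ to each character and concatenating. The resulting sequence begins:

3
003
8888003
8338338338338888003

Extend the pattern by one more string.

Replace each of the 19 characters of 8338338338338888003 in place — 833 003 003 833 003 003 833 003 003 833 003 003 833 833 833 833 88 88 003 — and concatenate.

8330030038330030038330030038330030038338338338338888003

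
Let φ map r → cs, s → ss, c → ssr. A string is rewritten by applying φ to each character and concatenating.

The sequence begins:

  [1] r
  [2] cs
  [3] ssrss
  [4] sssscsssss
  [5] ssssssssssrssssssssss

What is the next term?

φ(ssssssssssrssssssssss) expands symbol-by-symbol to ss ss ss ss ss ss ss ss ss ss cs ss ss ss ss ss ss ss ss ss ss; joining the 21 pieces gives the next term.

sssssssssssssssssssscsssssssssssssssssssss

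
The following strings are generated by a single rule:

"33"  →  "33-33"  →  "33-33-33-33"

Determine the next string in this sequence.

Every step duplicates the string with '-' between the halves.
Doubling 33-33-33-33 with '-' between the halves:

33-33-33-33-33-33-33-33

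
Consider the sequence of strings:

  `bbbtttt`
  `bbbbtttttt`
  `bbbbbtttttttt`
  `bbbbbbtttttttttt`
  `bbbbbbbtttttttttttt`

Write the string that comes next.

bbbbbbbbtttttttttttttt

Reading off run lengths: b runs 3, 4, 5, 6, 7; t runs 4, 6, 8, 10, 12 — each is linear in n, where the shown terms are n = 2, 3, 4, 5, 6.
Setting n = 7 gives 8, 14 characters in each block.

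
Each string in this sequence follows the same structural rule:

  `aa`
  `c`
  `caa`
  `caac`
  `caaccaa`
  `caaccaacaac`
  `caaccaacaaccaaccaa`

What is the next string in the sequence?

caaccaacaaccaaccaacaaccaacaac

From term 3 onward, concatenate the last term with the second-to-last: c·aa = caa, caa·c = caac, …
Continuing: caaccaacaaccaaccaa · caaccaacaac gives term 8.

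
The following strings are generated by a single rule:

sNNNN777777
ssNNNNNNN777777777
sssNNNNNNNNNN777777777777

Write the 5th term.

Each string has the form s^{n} N^{3n+1} 7^{3n+3} (n = 1, 2, …).
At n = 5 the blocks have lengths 5, 16, 18.

sssssNNNNNNNNNNNNNNNN777777777777777777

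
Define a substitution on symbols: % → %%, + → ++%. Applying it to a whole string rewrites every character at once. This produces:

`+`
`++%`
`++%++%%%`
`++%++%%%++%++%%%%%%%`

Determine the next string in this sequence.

++%++%%%++%++%%%%%%%++%++%%%++%++%%%%%%%%%%%%%%%

Replace each of the 20 characters of ++%++%%%++%++%%%%%%% in place — ++% ++% %% ++% ++% %% %% %% ++% ++% %% ++% ++% %% %% %% %% %% %% %% — and concatenate.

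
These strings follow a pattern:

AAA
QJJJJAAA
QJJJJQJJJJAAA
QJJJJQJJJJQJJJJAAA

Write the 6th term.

The strings grow by a fixed prefix QJJJJ each time.
From QJJJJQJJJJQJJJJAAA, 2 further steps: QJJJJQJJJJQJJJJAAA → QJJJJQJJJJQJJJJQJJJJAAA → (answer).

QJJJJQJJJJQJJJJQJJJJQJJJJAAA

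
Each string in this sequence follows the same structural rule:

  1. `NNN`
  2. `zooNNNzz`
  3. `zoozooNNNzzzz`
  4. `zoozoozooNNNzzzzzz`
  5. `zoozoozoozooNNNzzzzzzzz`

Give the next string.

Each term wraps the previous one in zoo on the left and zz on the right.
Applying this once more to zoozoozoozooNNNzzzzzzzz:

zoozoozoozoozooNNNzzzzzzzzzz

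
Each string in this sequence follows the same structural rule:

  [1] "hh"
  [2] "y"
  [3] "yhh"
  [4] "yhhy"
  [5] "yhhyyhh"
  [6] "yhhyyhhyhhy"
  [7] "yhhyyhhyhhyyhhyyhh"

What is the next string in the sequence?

yhhyyhhyhhyyhhyyhhyhhyyhhyhhy

From term 3 onward, concatenate the last term with the second-to-last: y·hh = yhh, yhh·y = yhhy, …
Continuing: yhhyyhhyhhyyhhyyhh · yhhyyhhyhhy gives term 8.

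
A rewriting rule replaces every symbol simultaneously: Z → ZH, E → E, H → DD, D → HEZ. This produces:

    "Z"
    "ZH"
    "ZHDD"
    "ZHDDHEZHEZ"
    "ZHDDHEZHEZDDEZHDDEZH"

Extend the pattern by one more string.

Rewriting the 20 symbols of ZHDDHEZHEZDDEZHDDEZH one by one yields ZH DD HEZ HEZ DD E ZH DD E ZH HEZ HEZ E ZH DD HEZ HEZ E ZH DD; concatenated:

ZHDDHEZHEZDDEZHDDEZHHEZHEZEZHDDHEZHEZEZHDD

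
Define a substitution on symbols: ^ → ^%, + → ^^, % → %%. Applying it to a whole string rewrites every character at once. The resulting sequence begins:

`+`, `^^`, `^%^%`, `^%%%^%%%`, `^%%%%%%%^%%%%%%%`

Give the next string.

^%%%%%%%%%%%%%%%^%%%%%%%%%%%%%%%

Replace each of the 16 characters of ^%%%%%%%^%%%%%%% in place — ^% %% %% %% %% %% %% %% ^% %% %% %% %% %% %% %% — and concatenate.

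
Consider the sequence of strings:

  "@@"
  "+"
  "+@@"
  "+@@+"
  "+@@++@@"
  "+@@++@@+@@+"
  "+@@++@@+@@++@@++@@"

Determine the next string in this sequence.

Each term (from the third on) is the previous term followed by the one before it: term 3 = +·@@ = +@@.
So term 8 is +@@++@@+@@++@@++@@·+@@++@@+@@+.

+@@++@@+@@++@@++@@+@@++@@+@@+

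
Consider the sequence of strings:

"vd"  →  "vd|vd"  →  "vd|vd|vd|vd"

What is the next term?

s(k+1) = s(k)·|·s(k) — each term doubles the last with '|' between the halves.
So the next term is two copies of vd|vd|vd|vd with '|' between the halves.

vd|vd|vd|vd|vd|vd|vd|vd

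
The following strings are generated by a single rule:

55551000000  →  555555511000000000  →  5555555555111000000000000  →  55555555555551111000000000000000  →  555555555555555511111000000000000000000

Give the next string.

Reading off run lengths: 5 runs 4, 7, 10, 13, 16; 1 runs 1, 2, 3, 4, 5; 0 runs 6, 9, 12, 15, 18 — each is linear in n, where the shown terms are n = 2, 3, 4, 5, 6.
At n = 7 the blocks have lengths 19, 6, 21.

5555555555555555555111111000000000000000000000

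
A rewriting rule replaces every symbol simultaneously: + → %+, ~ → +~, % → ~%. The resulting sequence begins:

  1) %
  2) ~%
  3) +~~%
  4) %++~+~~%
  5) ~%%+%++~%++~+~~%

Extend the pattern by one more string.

Rewriting the 16 symbols of ~%%+%++~%++~+~~% one by one yields +~ ~% ~% %+ ~% %+ %+ +~ ~% %+ %+ +~ %+ +~ +~ ~%; concatenated:

+~~%~%%+~%%+%++~~%%+%++~%++~+~~%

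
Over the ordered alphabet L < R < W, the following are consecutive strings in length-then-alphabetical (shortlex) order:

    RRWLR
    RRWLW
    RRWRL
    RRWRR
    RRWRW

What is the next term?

Treat RRWRW as a base-3 numeral over the given alphabet and add one, carrying through any trailing W's.

RRWWL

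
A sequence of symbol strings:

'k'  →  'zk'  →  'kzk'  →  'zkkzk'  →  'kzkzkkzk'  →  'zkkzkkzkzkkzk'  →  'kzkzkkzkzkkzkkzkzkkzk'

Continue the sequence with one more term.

zkkzkkzkzkkzkkzkzkkzkzkkzkkzkzkkzk

From term 3 onward, concatenate the second-to-last term with the last: k·zk = kzk, zk·kzk = zkkzk, …
The next term joins zkkzkkzkzkkzk and kzkzkkzkzkkzkkzkzkkzk.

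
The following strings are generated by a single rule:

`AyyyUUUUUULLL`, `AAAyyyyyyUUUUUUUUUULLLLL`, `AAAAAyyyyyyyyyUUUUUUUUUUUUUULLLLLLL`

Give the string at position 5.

The n-th term is 2n-1 A's then 3n y's then 4n+2 U's then 2n+1 L's (n = 1, 2, …).
Setting n = 5 gives 9, 15, 22, 11 characters in each block.

AAAAAAAAAyyyyyyyyyyyyyyyUUUUUUUUUUUUUUUUUUUUUULLLLLLLLLLL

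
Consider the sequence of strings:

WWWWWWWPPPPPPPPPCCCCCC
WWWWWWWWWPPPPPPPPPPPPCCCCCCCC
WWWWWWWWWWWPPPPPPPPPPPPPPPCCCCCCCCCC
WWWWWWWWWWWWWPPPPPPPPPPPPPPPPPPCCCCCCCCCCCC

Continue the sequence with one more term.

WWWWWWWWWWWWWWWPPPPPPPPPPPPPPPPPPPPPCCCCCCCCCCCCCC

Each string has the form W^{2n+1} P^{3n} C^{2n}, where the shown terms are n = 3, 4, 5, 6.
At n = 7 the blocks have lengths 15, 21, 14.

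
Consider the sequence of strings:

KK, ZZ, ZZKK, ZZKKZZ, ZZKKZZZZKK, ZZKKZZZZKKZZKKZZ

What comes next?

This is a Fibonacci-style word recurrence s(k) = s(k−1)·s(k−2): e.g. ZZ·KK = ZZKK.
Continuing: ZZKKZZZZKKZZKKZZ · ZZKKZZZZKK gives term 7.

ZZKKZZZZKKZZKKZZZZKKZZZZKK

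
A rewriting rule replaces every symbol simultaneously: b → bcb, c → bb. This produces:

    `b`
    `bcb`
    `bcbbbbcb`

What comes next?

Apply φ to bcbbbbcb symbol by symbol: b→bcb, c→bb, b→bcb, b→bcb, b→bcb, b→bcb, c→bb, b→bcb; joined: bcb bb bcb bcb bcb bcb bb bcb.

bcbbbbcbbcbbcbbcbbbbcb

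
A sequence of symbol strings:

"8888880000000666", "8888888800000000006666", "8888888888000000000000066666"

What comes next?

8888888888880000000000000000666666

The n-th term is 2n 8's then 3n-2 0's then n 6's, where the shown terms are n = 3, 4, 5.
Setting n = 6 gives 12, 16, 6 characters in each block.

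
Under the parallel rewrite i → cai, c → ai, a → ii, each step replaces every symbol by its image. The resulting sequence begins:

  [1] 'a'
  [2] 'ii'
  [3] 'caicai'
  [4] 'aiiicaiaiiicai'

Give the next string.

iicaicaicaiaiiicaiiicaicaicaiaiiicai

φ(aiiicaiaiiicai) expands symbol-by-symbol to ii cai cai cai ai ii cai ii cai cai cai ai ii cai; joining the 14 pieces gives the next term.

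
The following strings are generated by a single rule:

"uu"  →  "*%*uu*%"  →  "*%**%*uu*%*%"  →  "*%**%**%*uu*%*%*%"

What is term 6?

s(k+1) = *%*·s(k)·*%, so each term gains *%* as a prefix and *% as a suffix.
From *%**%**%*uu*%*%*%, 2 further steps: *%**%**%*uu*%*%*% → *%**%**%**%*uu*%*%*%*% → (answer).

*%**%**%**%**%*uu*%*%*%*%*%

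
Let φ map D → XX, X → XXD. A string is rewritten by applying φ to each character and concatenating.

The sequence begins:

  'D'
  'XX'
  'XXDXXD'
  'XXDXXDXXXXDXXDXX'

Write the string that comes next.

Applying the rule to each of the 16 symbols of XXDXXDXXXXDXXDXX gives the pieces XXD XXD XX XXD XXD XX XXD XXD XXD XXD XX XXD XXD XX XXD XXD, which concatenate to the answer.

XXDXXDXXXXDXXDXXXXDXXDXXDXXDXXXXDXXDXXXXDXXD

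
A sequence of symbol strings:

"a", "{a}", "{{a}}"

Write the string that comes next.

Each term wraps the previous one in { on the left and } on the right.
So the next term is {·{{a}}·}.

{{{a}}}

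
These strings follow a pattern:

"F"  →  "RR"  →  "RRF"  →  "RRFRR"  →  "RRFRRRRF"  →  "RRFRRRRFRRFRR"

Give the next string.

RRFRRRRFRRFRRRRFRRRRF

From term 3 onward, concatenate the last term with the second-to-last: RR·F = RRF, RRF·RR = RRFRR, …
Continuing: RRFRRRRFRRFRR · RRFRRRRF gives term 7.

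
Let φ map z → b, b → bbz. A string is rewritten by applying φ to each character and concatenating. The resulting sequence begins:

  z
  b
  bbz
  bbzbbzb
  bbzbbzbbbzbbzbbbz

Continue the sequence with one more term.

Rewriting the 17 symbols of bbzbbzbbbzbbzbbbz one by one yields bbz bbz b bbz bbz b bbz bbz bbz b bbz bbz b bbz bbz bbz b; concatenated:

bbzbbzbbbzbbzbbbzbbzbbzbbbzbbzbbbzbbzbbzb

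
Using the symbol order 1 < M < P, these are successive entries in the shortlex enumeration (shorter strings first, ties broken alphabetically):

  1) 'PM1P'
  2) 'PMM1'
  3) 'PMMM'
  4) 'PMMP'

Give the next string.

Treat PMMP as a base-3 numeral over the given alphabet and add one, carrying through any trailing P's.

PMP1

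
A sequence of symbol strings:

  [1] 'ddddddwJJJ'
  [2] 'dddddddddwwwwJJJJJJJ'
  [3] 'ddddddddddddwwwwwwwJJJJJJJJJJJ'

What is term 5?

ddddddddddddddddddwwwwwwwwwwwwwJJJJJJJJJJJJJJJJJJJ

The n-th term is 3n+3 d's then 3n-2 w's then 4n-1 J's (n = 1, 2, …).
Setting n = 5 gives 18, 13, 19 characters in each block.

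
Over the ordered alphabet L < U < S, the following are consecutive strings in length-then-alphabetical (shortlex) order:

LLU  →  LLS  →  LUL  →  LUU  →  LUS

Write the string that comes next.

LSL

The successor of LUS increments the rightmost position that isn't already S and resets every position after it to L.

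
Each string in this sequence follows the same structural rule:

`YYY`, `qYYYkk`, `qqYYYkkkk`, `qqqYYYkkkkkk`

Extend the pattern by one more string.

s(k+1) = q·s(k)·kk, so each term gains q as a prefix and kk as a suffix.
Applying this once more to qqqYYYkkkkkk:

qqqqYYYkkkkkkkk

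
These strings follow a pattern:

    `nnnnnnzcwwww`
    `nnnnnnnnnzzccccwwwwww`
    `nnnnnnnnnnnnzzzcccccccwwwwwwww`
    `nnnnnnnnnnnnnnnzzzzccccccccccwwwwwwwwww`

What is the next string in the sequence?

nnnnnnnnnnnnnnnnnnzzzzzcccccccccccccwwwwwwwwwwww

Each string has the form n^{3n+3} z^{n} c^{3n-2} w^{2n+2} (n = 1, 2, …).
Setting n = 5 gives 18, 5, 13, 12 characters in each block.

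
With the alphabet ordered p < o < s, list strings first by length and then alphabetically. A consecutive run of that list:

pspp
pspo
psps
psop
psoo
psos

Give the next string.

Find the rightmost character of psos below s, bump it to the next letter, and reset everything to its right to p.

pssp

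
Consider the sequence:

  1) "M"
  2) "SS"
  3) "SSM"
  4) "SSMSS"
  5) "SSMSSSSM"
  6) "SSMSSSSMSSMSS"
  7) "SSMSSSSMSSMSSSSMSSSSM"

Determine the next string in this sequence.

From term 3 onward, concatenate the last term with the second-to-last: SS·M = SSM, SSM·SS = SSMSS, …
Continuing: SSMSSSSMSSMSSSSMSSSSM · SSMSSSSMSSMSS gives term 8.

SSMSSSSMSSMSSSSMSSSSMSSMSSSSMSSMSS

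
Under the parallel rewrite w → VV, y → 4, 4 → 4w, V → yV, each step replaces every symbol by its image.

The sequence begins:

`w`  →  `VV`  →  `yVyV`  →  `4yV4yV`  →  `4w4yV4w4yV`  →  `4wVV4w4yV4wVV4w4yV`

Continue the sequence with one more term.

Applying the rule to each of the 18 symbols of 4wVV4w4yV4wVV4w4yV gives the pieces 4w VV yV yV 4w VV 4w 4 yV 4w VV yV yV 4w VV 4w 4 yV, which concatenate to the answer.

4wVVyVyV4wVV4w4yV4wVVyVyV4wVV4w4yV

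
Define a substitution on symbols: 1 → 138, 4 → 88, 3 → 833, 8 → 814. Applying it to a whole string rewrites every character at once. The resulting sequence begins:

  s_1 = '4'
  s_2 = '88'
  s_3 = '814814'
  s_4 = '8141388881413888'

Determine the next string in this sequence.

8141388813883381481481481413888138833814814814

φ(8141388881413888) expands symbol-by-symbol to 814 138 88 138 833 814 814 814 814 138 88 138 833 814 814 814; joining the 16 pieces gives the next term.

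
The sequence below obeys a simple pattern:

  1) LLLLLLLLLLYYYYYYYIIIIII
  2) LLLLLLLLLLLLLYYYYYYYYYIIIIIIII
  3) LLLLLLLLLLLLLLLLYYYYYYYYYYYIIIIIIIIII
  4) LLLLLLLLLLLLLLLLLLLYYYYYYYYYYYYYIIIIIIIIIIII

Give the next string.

LLLLLLLLLLLLLLLLLLLLLLYYYYYYYYYYYYYYYIIIIIIIIIIIIII

Term n consists of 3n+1 L's, followed by 2n+1 Y's, followed by 2n I's, where the shown terms are n = 3, 4, 5, 6.
For the next term, n = 7, so the run lengths are 22, 15, 14.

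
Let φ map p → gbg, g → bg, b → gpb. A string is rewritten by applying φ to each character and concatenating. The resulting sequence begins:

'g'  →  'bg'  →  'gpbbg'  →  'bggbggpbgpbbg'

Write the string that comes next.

gpbbgbggpbbgbggbggpbbggbggpbgpbbg

Applying the rule to each of the 13 symbols of bggbggpbgpbbg gives the pieces gpb bg bg gpb bg bg gbg gpb bg gbg gpb gpb bg, which concatenate to the answer.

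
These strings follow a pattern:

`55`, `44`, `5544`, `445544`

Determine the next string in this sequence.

This is a Fibonacci-style word recurrence s(k) = s(k−2)·s(k−1): e.g. 55·44 = 5544.
The next term joins 5544 and 445544.

5544445544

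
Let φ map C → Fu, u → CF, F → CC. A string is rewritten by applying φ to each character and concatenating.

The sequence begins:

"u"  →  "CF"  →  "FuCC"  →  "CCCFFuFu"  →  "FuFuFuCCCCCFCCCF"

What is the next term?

φ(FuFuFuCCCCCFCCCF) expands symbol-by-symbol to CC CF CC CF CC CF Fu Fu Fu Fu Fu CC Fu Fu Fu CC; joining the 16 pieces gives the next term.

CCCFCCCFCCCFFuFuFuFuFuCCFuFuFuCC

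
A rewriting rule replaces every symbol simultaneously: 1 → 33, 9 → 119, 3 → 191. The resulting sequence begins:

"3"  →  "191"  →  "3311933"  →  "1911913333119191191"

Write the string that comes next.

Applying the rule to each of the 19 symbols of 1911913333119191191 gives the pieces 33 119 33 33 119 33 191 191 191 191 33 33 119 33 119 33 33 119 33, which concatenate to the answer.

33119333311933191191191191333311933119333311933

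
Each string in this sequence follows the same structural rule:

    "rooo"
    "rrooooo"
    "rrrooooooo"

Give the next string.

rrrrooooooooo

Reading off run lengths: r runs 1, 2, 3; o runs 3, 5, 7 — each is linear in n (n = 1, 2, …).
Setting n = 4 gives 4, 9 characters in each block.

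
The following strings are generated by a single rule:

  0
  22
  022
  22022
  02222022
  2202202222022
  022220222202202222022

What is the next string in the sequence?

2202202222022022220222202202222022

This is a Fibonacci-style word recurrence s(k) = s(k−2)·s(k−1): e.g. 0·22 = 022.
Continuing: 2202202222022 · 022220222202202222022 gives term 8.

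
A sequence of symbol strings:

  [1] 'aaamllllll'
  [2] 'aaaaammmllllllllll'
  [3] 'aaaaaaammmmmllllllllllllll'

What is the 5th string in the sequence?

The n-th term is 2n+1 a's then 2n-1 m's then 4n+2 l's (n = 1, 2, …).
At n = 5 the blocks have lengths 11, 9, 22.

aaaaaaaaaaammmmmmmmmllllllllllllllllllllll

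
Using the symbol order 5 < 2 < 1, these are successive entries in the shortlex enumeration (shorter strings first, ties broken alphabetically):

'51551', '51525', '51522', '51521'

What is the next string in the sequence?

Treat 51521 as a base-3 numeral over the given alphabet and add one, carrying through any trailing 1's.

51515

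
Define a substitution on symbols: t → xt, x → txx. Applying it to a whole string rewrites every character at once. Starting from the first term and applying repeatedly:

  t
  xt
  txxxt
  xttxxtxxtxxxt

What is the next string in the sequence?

Rewriting the 13 symbols of xttxxtxxtxxxt one by one yields txx xt xt txx txx xt txx txx xt txx txx txx xt; concatenated:

txxxtxttxxtxxxttxxtxxxttxxtxxtxxxt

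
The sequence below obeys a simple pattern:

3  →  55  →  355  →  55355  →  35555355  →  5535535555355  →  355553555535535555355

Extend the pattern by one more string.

Each term (from the third on) is the two preceding terms concatenated in order: term 3 = 3·55 = 355.
Continuing: 5535535555355 · 355553555535535555355 gives term 8.

5535535555355355553555535535555355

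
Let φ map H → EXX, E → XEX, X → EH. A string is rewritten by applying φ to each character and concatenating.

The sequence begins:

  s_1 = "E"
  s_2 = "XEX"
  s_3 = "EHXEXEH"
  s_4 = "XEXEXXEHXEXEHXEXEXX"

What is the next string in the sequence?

φ(XEXEXXEHXEXEHXEXEXX) expands symbol-by-symbol to EH XEX EH XEX EH EH XEX EXX EH XEX EH XEX EXX EH XEX EH XEX EH EH; joining the 19 pieces gives the next term.

EHXEXEHXEXEHEHXEXEXXEHXEXEHXEXEXXEHXEXEHXEXEHEH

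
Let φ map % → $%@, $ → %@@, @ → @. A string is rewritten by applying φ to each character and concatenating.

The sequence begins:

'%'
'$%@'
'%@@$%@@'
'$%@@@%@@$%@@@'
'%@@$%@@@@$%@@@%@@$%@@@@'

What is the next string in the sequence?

Rewriting the 23 symbols of %@@$%@@@@$%@@@%@@$%@@@@ one by one yields $%@ @ @ %@@ $%@ @ @ @ @ %@@ $%@ @ @ @ $%@ @ @ %@@ $%@ @ @ @ @; concatenated:

$%@@@%@@$%@@@@@%@@$%@@@@$%@@@%@@$%@@@@@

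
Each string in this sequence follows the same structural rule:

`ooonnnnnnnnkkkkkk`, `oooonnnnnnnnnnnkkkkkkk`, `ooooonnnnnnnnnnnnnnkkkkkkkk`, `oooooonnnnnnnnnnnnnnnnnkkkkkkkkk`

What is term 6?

The n-th term is n o's then 3n-1 n's then n+3 k's, where the shown terms are n = 3, 4, 5, 6.
Setting n = 8 gives 8, 23, 11 characters in each block.

oooooooonnnnnnnnnnnnnnnnnnnnnnnkkkkkkkkkkk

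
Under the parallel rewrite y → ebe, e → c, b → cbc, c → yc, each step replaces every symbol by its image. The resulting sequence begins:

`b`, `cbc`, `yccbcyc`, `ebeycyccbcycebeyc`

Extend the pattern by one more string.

ccbccebeycebeycyccbcycebeycccbccebeyc

Replace each of the 17 characters of ebeycyccbcycebeyc in place — c cbc c ebe yc ebe yc yc cbc yc ebe yc c cbc c ebe yc — and concatenate.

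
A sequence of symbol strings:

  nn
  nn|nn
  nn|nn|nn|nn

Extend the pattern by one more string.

s(k+1) = s(k)·|·s(k) — each term doubles the last with '|' between the halves.
One more doubling of nn|nn|nn|nn gives the answer.

nn|nn|nn|nn|nn|nn|nn|nn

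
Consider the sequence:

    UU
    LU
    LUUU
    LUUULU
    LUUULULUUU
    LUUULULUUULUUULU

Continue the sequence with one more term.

This is a Fibonacci-style word recurrence s(k) = s(k−1)·s(k−2): e.g. LU·UU = LUUU.
So term 7 is LUUULULUUULUUULU·LUUULULUUU.

LUUULULUUULUUULULUUULULUUU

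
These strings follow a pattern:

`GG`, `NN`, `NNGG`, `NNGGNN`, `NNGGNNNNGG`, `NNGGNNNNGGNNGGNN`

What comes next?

Each term (from the third on) is the previous term followed by the one before it: term 3 = NN·GG = NNGG.
So term 7 is NNGGNNNNGGNNGGNN·NNGGNNNNGG.

NNGGNNNNGGNNGGNNNNGGNNNNGG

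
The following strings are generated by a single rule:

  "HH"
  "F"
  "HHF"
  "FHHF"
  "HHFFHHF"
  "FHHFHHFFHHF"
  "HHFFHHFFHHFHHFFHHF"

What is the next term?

FHHFHHFFHHFHHFFHHFFHHFHHFFHHF

Each term (from the third on) is the two preceding terms concatenated in order: term 3 = HH·F = HHF.
The next term joins FHHFHHFFHHF and HHFFHHFFHHFHHFFHHF.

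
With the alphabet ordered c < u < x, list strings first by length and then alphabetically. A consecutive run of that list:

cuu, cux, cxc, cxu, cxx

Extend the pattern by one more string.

Find the rightmost character of cxx below x, bump it to the next letter, and reset everything to its right to c.

ucc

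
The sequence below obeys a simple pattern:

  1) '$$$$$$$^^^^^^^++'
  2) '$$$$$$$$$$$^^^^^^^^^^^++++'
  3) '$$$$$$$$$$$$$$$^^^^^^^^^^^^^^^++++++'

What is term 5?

The n-th term is 4n+3 $'s then 4n+3 ^'s then 2n +'s (n = 1, 2, …).
Setting n = 5 gives 23, 23, 10 characters in each block.

$$$$$$$$$$$$$$$$$$$$$$$^^^^^^^^^^^^^^^^^^^^^^^++++++++++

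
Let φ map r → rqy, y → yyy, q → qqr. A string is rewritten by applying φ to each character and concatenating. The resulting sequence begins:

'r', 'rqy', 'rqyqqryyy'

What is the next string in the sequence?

Apply φ to rqyqqryyy symbol by symbol: r→rqy, q→qqr, y→yyy, q→qqr, q→qqr, r→rqy, y→yyy, y→yyy, y→yyy; joined: rqy qqr yyy qqr qqr rqy yyy yyy yyy.

rqyqqryyyqqrqqrrqyyyyyyyyyy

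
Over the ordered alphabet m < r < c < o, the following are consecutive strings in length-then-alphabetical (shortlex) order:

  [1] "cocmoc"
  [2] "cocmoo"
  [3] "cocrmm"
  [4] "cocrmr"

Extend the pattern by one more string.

The successor of cocrmr increments the rightmost position that isn't already o and resets every position after it to m.

cocrmc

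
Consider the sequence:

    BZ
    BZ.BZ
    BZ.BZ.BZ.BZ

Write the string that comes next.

Each string is two copies of the previous one joined by '.'.
So the next term is two copies of BZ.BZ.BZ.BZ with '.' between the halves.

BZ.BZ.BZ.BZ.BZ.BZ.BZ.BZ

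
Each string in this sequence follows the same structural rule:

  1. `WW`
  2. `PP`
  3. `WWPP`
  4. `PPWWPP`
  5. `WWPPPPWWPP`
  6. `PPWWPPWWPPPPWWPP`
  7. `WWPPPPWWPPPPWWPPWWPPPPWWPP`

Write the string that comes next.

PPWWPPWWPPPPWWPPWWPPPPWWPPPPWWPPWWPPPPWWPP

This is a Fibonacci-style word recurrence s(k) = s(k−2)·s(k−1): e.g. WW·PP = WWPP.
Continuing: PPWWPPWWPPPPWWPP · WWPPPPWWPPPPWWPPWWPPPPWWPP gives term 8.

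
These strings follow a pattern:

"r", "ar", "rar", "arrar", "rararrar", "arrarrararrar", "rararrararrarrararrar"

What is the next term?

arrarrararrarrararrararrarrararrar

This is a Fibonacci-style word recurrence s(k) = s(k−2)·s(k−1): e.g. r·ar = rar.
The next term joins arrarrararrar and rararrararrarrararrar.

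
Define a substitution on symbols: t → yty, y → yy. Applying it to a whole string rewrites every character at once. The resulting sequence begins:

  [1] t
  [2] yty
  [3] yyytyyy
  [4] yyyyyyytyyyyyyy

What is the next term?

φ(yyyyyyytyyyyyyy) expands symbol-by-symbol to yy yy yy yy yy yy yy yty yy yy yy yy yy yy yy; joining the 15 pieces gives the next term.

yyyyyyyyyyyyyyytyyyyyyyyyyyyyyy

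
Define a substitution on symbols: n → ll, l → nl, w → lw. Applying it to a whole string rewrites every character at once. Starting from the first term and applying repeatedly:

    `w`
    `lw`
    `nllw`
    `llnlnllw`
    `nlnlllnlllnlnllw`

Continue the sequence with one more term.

llnlllnlnlnlllnlnlnlllnlllnlnllw

Applying the rule to each of the 16 symbols of nlnlllnlllnlnllw gives the pieces ll nl ll nl nl nl ll nl nl nl ll nl ll nl nl lw, which concatenate to the answer.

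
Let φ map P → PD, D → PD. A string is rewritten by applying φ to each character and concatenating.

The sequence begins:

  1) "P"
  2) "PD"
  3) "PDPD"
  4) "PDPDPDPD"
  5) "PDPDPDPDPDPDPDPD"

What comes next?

Rewriting the 16 symbols of PDPDPDPDPDPDPDPD one by one yields PD PD PD PD PD PD PD PD PD PD PD PD PD PD PD PD; concatenated:

PDPDPDPDPDPDPDPDPDPDPDPDPDPDPDPD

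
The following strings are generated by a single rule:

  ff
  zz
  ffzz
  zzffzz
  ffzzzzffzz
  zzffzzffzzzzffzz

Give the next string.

From term 3 onward, concatenate the second-to-last term with the last: ff·zz = ffzz, zz·ffzz = zzffzz, …
So term 7 is ffzzzzffzz·zzffzzffzzzzffzz.

ffzzzzffzzzzffzzffzzzzffzz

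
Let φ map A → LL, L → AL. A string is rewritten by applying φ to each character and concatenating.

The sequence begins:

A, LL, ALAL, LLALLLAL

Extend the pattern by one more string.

Rewriting each symbol of LLALLLAL: L→AL, L→AL, A→LL, L→AL, L→AL, L→AL, A→LL, L→AL, which concatenates to AL AL LL AL AL AL LL AL.

ALALLLALALALLLAL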